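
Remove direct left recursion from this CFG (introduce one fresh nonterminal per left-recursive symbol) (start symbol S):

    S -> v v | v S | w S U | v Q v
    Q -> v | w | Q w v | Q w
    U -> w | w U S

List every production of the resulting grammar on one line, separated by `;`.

Directly left-recursive nonterminal: Q.
For Q: α = {w v, w}, β = {v, w}. Rewrite as Q → β Q' and Q' → α Q' | ε.

S -> v v | v S | w S U | v Q v; Q -> v Q' | w Q'; U -> w | w U S; Q' -> w v Q' | w Q' | ε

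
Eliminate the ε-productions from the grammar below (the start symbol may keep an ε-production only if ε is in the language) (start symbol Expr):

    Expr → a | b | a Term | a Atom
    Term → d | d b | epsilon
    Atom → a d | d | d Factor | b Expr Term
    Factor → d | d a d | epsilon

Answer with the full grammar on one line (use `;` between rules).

Nullable nonterminals: {Factor, Term}.
ε ∉ L(G), so no ε-production is kept.
Add the nullable-subset variants: Atom → b Expr Term gives b Expr Term | b Expr.

Expr → a | b | a Term | a Atom; Term → d | d b; Atom → a d | d | d Factor | b Expr Term | b Expr; Factor → d | d a d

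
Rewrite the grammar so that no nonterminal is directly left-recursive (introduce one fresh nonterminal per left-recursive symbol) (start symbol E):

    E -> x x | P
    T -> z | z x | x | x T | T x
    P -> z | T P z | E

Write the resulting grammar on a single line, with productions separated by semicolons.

E -> x x | P; T -> z T' | z x T' | x T' | x T T'; P -> z | T P z | E; T' -> x T' | ε

T is directly left-recursive.
For T: α = {x}, β = {z, z x, x, x T}. Rewrite as T → β T' and T' → α T' | ε.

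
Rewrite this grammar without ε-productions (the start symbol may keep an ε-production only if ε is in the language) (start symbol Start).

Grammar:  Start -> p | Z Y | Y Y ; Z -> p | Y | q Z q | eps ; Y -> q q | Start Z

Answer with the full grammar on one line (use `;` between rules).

Start -> p | Z Y | Y | Y Y; Z -> p | Y | q Z q | q q; Y -> q q | Start Z | Start

Nullable nonterminals: {Z}.
ε ∉ L(G), so no ε-production is kept.
Expand every rule over subsets of its nullable positions: Start → Z Y gives Z Y | Y. Z → q Z q gives q Z q | q q. Y → Start Z gives Start Z | Start.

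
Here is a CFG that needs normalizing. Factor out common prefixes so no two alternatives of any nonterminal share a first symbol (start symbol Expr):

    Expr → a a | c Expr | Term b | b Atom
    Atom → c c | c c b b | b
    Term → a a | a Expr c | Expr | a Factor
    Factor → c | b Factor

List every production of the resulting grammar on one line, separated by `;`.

Atom has alternatives sharing prefix 'c c': factor to Atom → c c Atom1 with Atom1 → ε | b b.
Term has alternatives sharing prefix 'a': factor to Term → a Term1 with Term1 → a | Expr c | Factor.

Expr → a a | c Expr | Term b | b Atom; Atom → b | c c Atom1; Term → Expr | a Term1; Factor → c | b Factor; Atom1 → eps | b b; Term1 → a | Expr c | Factor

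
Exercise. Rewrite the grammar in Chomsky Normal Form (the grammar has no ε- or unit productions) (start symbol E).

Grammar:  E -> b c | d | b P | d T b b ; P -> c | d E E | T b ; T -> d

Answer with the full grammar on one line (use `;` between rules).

Introduce a nonterminal for each terminal appearing in a rule of length ≥ 2: X1 → b, X2 → c, X3 → d.
Binarize each right-hand side of length ≥ 3 by chaining fresh nonterminals (Y1, Y2, …): affected rules were E → X3 T X1 X1; P → X3 E E.

E -> X1 X2 | d | X1 P | X3 Y1; P -> c | X3 Y3 | T X1; T -> d; X1 -> b; X2 -> c; X3 -> d; Y1 -> T Y2; Y2 -> X1 X1; Y3 -> E E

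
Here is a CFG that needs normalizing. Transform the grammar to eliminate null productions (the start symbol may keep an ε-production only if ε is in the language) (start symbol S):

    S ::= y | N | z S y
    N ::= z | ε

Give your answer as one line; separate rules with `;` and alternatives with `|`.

The nullable symbols are {N, S}.
ε ∈ L(G) since S is nullable, so keep S → ε.
For each production, add variants omitting each subset of nullable occurrences: S → z S y gives z S y | z y.

S ::= y | N | z S y | z y | ε; N ::= z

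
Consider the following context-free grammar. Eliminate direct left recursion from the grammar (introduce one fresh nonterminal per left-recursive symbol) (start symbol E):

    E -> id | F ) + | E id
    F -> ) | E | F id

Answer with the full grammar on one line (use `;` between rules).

Left recursion appears on E, F.
For E: α = {id}, β = {id, F ) +}. Rewrite as E → β E' and E' → α E' | ε.
For F: α = {id}, β = {), E}. Rewrite as F → β F' and F' → α F' | ε.

E -> id E' | F ) + E'; F -> ) F' | E F'; E' -> id E' | ε; F' -> id F' | ε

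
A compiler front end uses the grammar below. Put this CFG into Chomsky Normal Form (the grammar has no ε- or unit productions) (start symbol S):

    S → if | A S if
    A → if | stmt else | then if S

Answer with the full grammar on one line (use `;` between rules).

Introduce a nonterminal for each terminal appearing in a rule of length ≥ 2: X1 → if, X2 → stmt, X3 → else, X4 → then.
Binarize each right-hand side of length ≥ 3 by chaining fresh nonterminals (Y1, Y2, …): affected rules were S → A S X1; A → X4 X1 S.

S → if | A Y1; A → if | X2 X3 | X4 Y2; X1 → if; X2 → stmt; X3 → else; X4 → then; Y1 → S X1; Y2 → X1 S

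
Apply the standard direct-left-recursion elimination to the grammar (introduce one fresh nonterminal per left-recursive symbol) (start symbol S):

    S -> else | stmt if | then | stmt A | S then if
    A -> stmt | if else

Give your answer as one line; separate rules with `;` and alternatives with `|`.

S -> else S' | stmt if S' | then S' | stmt A S'; A -> stmt | if else; S' -> then if S' | ε

Directly left-recursive nonterminal: S.
For S: α = {then if}, β = {else, stmt if, then, stmt A}. Rewrite as S → β S' and S' → α S' | ε.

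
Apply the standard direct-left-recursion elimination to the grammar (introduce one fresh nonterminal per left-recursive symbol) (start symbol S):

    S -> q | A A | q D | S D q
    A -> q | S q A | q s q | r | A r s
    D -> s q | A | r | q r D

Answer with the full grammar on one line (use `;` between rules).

Left recursion appears on S, A.
For S: α = {D q}, β = {q, A A, q D}. Rewrite as S → β S' and S' → α S' | ε.
For A: α = {r s}, β = {q, S q A, q s q, r}. Rewrite as A → β A' and A' → α A' | ε.

S -> q S' | A A S' | q D S'; A -> q A' | S q A A' | q s q A' | r A'; D -> s q | A | r | q r D; S' -> D q S' | ε; A' -> r s A' | ε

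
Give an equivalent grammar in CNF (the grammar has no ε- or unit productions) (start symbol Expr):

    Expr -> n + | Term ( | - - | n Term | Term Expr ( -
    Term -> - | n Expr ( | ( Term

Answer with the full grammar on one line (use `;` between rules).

Introduce a nonterminal for each terminal appearing in a rule of length ≥ 2: X1 → n, X2 → +, X3 → (, X4 → -.
Binarize each right-hand side of length ≥ 3 by chaining fresh nonterminals (Y1, Y2, …): affected rules were Expr → Term Expr X3 X4; Term → X1 Expr X3.

Expr -> X1 X2 | Term X3 | X4 X4 | X1 Term | Term Y1; Term -> - | X1 Y3 | X3 Term; X1 -> n; X2 -> +; X3 -> (; X4 -> -; Y1 -> Expr Y2; Y2 -> X3 X4; Y3 -> Expr X3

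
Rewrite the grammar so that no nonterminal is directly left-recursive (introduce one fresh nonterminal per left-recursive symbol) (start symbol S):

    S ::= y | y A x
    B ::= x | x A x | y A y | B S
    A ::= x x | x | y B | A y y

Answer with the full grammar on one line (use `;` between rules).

B, A are directly left-recursive.
For B: α = {S}, β = {x, x A x, y A y}. Rewrite as B → β B' and B' → α B' | ε.
For A: α = {y y}, β = {x x, x, y B}. Rewrite as A → β A' and A' → α A' | ε.

S ::= y | y A x; B ::= x B' | x A x B' | y A y B'; A ::= x x A' | x A' | y B A'; B' ::= S B' | ε; A' ::= y y A' | ε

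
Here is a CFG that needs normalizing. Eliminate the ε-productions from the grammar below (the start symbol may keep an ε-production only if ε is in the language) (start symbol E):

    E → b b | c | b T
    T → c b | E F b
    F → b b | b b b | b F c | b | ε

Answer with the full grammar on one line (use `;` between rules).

E → b b | c | b T; T → c b | E F b | E b; F → b b | b b b | b F c | b c | b

Nullable nonterminals: {F}.
ε ∉ L(G), so no ε-production is kept.
Expand every rule over subsets of its nullable positions: T → E F b gives E F b | E b. F → b F c gives b F c | b c.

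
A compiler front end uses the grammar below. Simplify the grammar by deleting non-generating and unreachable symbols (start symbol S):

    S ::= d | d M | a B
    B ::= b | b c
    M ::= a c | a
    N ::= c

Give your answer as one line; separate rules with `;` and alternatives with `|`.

Generating nonterminals: {B, M, N, S}.
Reachable from S after that: {B, M, S}.
Removed useless symbols: {N} and every production mentioning them.

S ::= d | d M | a B; B ::= b | b c; M ::= a c | a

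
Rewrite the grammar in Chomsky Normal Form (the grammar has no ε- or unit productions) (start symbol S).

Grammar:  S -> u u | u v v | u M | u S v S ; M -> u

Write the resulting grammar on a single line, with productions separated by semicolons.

Introduce a nonterminal for each terminal appearing in a rule of length ≥ 2: X1 → u, X2 → v.
Binarize each right-hand side of length ≥ 3 by chaining fresh nonterminals (Y1, Y2, …): affected rules were S → X1 X2 X2; S → X1 S X2 S.

S -> X1 X1 | X1 Y1 | X1 M | X1 Y2; M -> u; X1 -> u; X2 -> v; Y1 -> X2 X2; Y2 -> S Y3; Y3 -> X2 S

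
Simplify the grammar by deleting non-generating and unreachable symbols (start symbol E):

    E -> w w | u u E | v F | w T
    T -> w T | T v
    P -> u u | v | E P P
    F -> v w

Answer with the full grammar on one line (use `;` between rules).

E -> w w | u u E | v F; F -> v w

Generating nonterminals: {E, F, P}.
Reachable from E after that: {E, F}.
Removed useless symbols: {P, T} and every production mentioning them.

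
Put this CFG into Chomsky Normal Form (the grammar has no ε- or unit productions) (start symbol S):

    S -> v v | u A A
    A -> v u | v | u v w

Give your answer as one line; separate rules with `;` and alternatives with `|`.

Introduce a nonterminal for each terminal appearing in a rule of length ≥ 2: X1 → v, X2 → u, X3 → w.
Binarize each right-hand side of length ≥ 3 by chaining fresh nonterminals (Y1, Y2, …): affected rules were S → X2 A A; A → X2 X1 X3.

S -> X1 X1 | X2 Y1; A -> X1 X2 | v | X2 Y2; X1 -> v; X2 -> u; X3 -> w; Y1 -> A A; Y2 -> X1 X3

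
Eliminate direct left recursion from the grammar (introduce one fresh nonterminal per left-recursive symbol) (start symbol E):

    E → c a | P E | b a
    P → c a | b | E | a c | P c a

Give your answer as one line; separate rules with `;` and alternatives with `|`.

E → c a | P E | b a; P → c a P' | b P' | E P' | a c P'; P' → c a P' | ε

Directly left-recursive nonterminal: P.
For P: α = {c a}, β = {c a, b, E, a c}. Rewrite as P → β P' and P' → α P' | ε.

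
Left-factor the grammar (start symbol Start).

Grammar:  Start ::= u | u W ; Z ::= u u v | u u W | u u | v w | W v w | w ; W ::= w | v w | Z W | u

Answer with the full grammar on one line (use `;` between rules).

Start ::= u Start1; Z ::= v w | W v w | w | u u Z1; W ::= w | v w | Z W | u; Start1 ::= ε | W; Z1 ::= v | W | ε

Start has alternatives sharing prefix 'u': factor to Start → u Start1 with Start1 → ε | W.
Z has alternatives sharing prefix 'u u': factor to Z → u u Z1 with Z1 → v | W | ε.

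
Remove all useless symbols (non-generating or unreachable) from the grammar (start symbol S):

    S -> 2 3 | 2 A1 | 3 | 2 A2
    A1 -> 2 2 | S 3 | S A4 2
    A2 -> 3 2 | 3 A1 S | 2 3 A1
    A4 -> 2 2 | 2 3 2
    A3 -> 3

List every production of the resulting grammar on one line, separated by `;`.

S -> 2 3 | 2 A1 | 3 | 2 A2; A1 -> 2 2 | S 3 | S A4 2; A2 -> 3 2 | 3 A1 S | 2 3 A1; A4 -> 2 2 | 2 3 2

Generating nonterminals: {A1, A2, A3, A4, S}.
Reachable from S after that: {A1, A2, A4, S}.
Removed useless symbols: {A3} and every production mentioning them.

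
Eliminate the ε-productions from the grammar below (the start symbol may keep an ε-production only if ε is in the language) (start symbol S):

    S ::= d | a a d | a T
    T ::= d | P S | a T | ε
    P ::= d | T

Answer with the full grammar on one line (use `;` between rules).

S ::= d | a a d | a T | a; T ::= d | P S | S | a T | a; P ::= d | T

Nullable set = {P, T}.
ε ∉ L(G), so no ε-production is kept.
Expand every rule over subsets of its nullable positions: S → a T gives a T | a. T → P S gives P S | S. T → a T gives a T | a.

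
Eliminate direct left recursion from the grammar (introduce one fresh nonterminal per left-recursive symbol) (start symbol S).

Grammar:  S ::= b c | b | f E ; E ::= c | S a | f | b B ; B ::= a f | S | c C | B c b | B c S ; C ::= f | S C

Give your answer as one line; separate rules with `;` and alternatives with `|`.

S ::= b c | b | f E; E ::= c | S a | f | b B; B ::= a f B' | S B' | c C B'; C ::= f | S C; B' ::= c b B' | c S B' | ε

B is directly left-recursive.
For B: α = {c b, c S}, β = {a f, S, c C}. Rewrite as B → β B' and B' → α B' | ε.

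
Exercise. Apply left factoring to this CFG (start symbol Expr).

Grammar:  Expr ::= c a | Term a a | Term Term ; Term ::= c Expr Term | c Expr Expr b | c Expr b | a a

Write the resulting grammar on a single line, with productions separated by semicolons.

Expr has alternatives sharing prefix 'Term': factor to Expr → Term Expr1 with Expr1 → a a | Term.
Term has alternatives sharing prefix 'c Expr': factor to Term → c Expr Term1 with Term1 → Term | Expr b | b.

Expr ::= c a | Term Expr1; Term ::= a a | c Expr Term1; Expr1 ::= a a | Term; Term1 ::= Term | Expr b | b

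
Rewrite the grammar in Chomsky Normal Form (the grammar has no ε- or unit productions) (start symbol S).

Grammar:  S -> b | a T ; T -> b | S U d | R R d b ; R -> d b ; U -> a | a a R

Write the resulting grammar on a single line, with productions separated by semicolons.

Introduce a nonterminal for each terminal appearing in a rule of length ≥ 2: X1 → a, X2 → d, X3 → b.
Binarize each right-hand side of length ≥ 3 by chaining fresh nonterminals (Y1, Y2, …): affected rules were T → S U X2; T → R R X2 X3; U → X1 X1 R.

S -> b | X1 T; T -> b | S Y1 | R Y2; R -> X2 X3; U -> a | X1 Y4; X1 -> a; X2 -> d; X3 -> b; Y1 -> U X2; Y2 -> R Y3; Y3 -> X2 X3; Y4 -> X1 R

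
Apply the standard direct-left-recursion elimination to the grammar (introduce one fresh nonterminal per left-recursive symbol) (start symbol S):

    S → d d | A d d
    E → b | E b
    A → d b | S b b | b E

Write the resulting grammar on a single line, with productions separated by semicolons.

S → d d | A d d; E → b E'; A → d b | S b b | b E; E' → b E' | epsilon

E is directly left-recursive.
For E: α = {b}, β = {b}. Rewrite as E → β E' and E' → α E' | ε.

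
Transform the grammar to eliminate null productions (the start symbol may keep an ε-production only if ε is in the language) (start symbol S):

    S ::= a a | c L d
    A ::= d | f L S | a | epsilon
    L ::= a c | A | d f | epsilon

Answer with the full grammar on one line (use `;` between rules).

S ::= a a | c L d | c d; A ::= d | f L S | f S | a; L ::= a c | A | d f

The nullable symbols are {A, L}.
ε ∉ L(G), so no ε-production is kept.
Expand every rule over subsets of its nullable positions: S → c L d gives c L d | c d. A → f L S gives f L S | f S.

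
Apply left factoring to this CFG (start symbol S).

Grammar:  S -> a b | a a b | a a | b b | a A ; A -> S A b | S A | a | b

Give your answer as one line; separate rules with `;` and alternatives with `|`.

S has alternatives sharing prefix 'a': factor to S → a S' with S' → b | a b | a | A.
A has alternatives sharing prefix 'S A': factor to A → S A A' with A' → b | ε.
S' has alternatives sharing prefix 'a': factor to S' → a S'' with S'' → b | ε.

S -> b b | a S'; A -> a | b | S A A'; S' -> b | A | a S''; A' -> b | ε; S'' -> b | ε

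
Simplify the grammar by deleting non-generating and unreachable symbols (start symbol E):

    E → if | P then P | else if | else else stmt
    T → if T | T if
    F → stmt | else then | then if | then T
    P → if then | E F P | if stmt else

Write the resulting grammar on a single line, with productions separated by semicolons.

Generating nonterminals: {E, F, P}.
Reachable from E after that: {E, F, P}.
Removed useless symbols: {T} and every production mentioning them.

E → if | P then P | else if | else else stmt; F → stmt | else then | then if; P → if then | E F P | if stmt else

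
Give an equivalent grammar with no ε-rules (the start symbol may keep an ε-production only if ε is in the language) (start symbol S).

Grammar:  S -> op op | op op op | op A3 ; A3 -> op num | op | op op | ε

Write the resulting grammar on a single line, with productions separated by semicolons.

Nullable set = {A3}.
ε ∉ L(G), so no ε-production is kept.
Add the nullable-subset variants: S → op A3 gives op A3 | op.

S -> op op | op op op | op A3 | op; A3 -> op num | op | op op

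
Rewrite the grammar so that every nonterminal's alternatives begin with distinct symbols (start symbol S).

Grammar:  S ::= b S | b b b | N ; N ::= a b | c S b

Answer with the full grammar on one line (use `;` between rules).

S ::= N | b S'; N ::= a b | c S b; S' ::= S | b b

S has alternatives sharing prefix 'b': factor to S → b S' with S' → S | b b.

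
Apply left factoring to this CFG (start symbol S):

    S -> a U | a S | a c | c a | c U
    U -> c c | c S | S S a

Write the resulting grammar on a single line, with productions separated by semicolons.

S has alternatives sharing prefix 'a': factor to S → a S' with S' → U | S | c.
S has alternatives sharing prefix 'c': factor to S → c S'' with S'' → a | U.
U has alternatives sharing prefix 'c': factor to U → c U' with U' → c | S.

S -> a S' | c S''; U -> S S a | c U'; S' -> U | S | c; S'' -> a | U; U' -> c | S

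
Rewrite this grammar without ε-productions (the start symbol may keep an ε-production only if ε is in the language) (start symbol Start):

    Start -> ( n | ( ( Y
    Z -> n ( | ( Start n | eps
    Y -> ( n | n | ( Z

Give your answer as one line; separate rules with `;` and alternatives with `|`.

Nullable set = {Z}.
ε ∉ L(G), so no ε-production is kept.
Expand every rule over subsets of its nullable positions: Y → ( Z gives ( Z | (.

Start -> ( n | ( ( Y; Z -> n ( | ( Start n; Y -> ( n | n | ( Z | (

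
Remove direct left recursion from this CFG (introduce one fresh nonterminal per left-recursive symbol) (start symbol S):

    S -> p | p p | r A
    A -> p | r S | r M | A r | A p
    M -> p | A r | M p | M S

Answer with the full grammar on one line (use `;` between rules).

A, M are directly left-recursive.
For A: α = {r, p}, β = {p, r S, r M}. Rewrite as A → β A' and A' → α A' | ε.
For M: α = {p, S}, β = {p, A r}. Rewrite as M → β M' and M' → α M' | ε.

S -> p | p p | r A; A -> p A' | r S A' | r M A'; M -> p M' | A r M'; A' -> r A' | p A' | ε; M' -> p M' | S M' | ε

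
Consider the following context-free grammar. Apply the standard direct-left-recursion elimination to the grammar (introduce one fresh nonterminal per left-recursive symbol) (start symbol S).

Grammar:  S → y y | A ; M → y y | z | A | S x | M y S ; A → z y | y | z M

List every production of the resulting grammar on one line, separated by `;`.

S → y y | A; M → y y M' | z M' | A M' | S x M'; A → z y | y | z M; M' → y S M' | ε

Directly left-recursive nonterminal: M.
For M: α = {y S}, β = {y y, z, A, S x}. Rewrite as M → β M' and M' → α M' | ε.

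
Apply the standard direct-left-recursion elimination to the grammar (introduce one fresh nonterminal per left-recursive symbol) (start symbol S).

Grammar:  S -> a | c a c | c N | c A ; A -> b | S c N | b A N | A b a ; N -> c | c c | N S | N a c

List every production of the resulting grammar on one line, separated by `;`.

A, N are directly left-recursive.
For A: α = {b a}, β = {b, S c N, b A N}. Rewrite as A → β A' and A' → α A' | ε.
For N: α = {S, a c}, β = {c, c c}. Rewrite as N → β N' and N' → α N' | ε.

S -> a | c a c | c N | c A; A -> b A' | S c N A' | b A N A'; N -> c N' | c c N'; A' -> b a A' | ε; N' -> S N' | a c N' | ε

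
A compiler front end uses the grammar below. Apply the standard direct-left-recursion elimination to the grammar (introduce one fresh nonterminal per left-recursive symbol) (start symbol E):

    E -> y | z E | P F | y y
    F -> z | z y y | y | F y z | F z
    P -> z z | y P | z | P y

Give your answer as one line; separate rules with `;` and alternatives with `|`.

Directly left-recursive nonterminals: F, P.
For F: α = {y z, z}, β = {z, z y y, y}. Rewrite as F → β F' and F' → α F' | ε.
For P: α = {y}, β = {z z, y P, z}. Rewrite as P → β P' and P' → α P' | ε.

E -> y | z E | P F | y y; F -> z F' | z y y F' | y F'; P -> z z P' | y P P' | z P'; F' -> y z F' | z F' | ε; P' -> y P' | ε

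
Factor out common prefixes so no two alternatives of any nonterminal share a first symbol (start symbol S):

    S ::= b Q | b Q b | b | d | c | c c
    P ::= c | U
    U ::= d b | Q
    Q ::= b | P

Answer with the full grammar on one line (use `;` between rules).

S ::= d | b S' | c S''; P ::= c | U; U ::= d b | Q; Q ::= b | P; S' ::= ε | Q S'''; S'' ::= ε | c; S''' ::= ε | b

S has alternatives sharing prefix 'b': factor to S → b S' with S' → Q | Q b | ε.
S has alternatives sharing prefix 'c': factor to S → c S'' with S'' → ε | c.
S' has alternatives sharing prefix 'Q': factor to S' → Q S''' with S''' → ε | b.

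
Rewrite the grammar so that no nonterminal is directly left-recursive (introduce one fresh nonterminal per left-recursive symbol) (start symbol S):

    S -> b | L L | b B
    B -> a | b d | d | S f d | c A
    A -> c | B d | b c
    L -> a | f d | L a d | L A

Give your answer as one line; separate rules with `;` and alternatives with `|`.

S -> b | L L | b B; B -> a | b d | d | S f d | c A; A -> c | B d | b c; L -> a L' | f d L'; L' -> a d L' | A L' | ε

L is directly left-recursive.
For L: α = {a d, A}, β = {a, f d}. Rewrite as L → β L' and L' → α L' | ε.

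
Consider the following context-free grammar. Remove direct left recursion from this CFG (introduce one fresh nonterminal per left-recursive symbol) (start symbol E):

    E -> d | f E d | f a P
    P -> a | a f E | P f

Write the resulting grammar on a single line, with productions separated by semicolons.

Left recursion appears on P.
For P: α = {f}, β = {a, a f E}. Rewrite as P → β P' and P' → α P' | ε.

E -> d | f E d | f a P; P -> a P' | a f E P'; P' -> f P' | ε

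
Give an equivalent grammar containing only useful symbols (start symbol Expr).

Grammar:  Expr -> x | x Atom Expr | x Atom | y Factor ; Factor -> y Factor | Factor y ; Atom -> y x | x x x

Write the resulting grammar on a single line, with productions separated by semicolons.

Generating nonterminals: {Atom, Expr}.
Reachable from Expr after that: {Atom, Expr}.
Removed useless symbols: {Factor} and every production mentioning them.

Expr -> x | x Atom Expr | x Atom; Atom -> y x | x x x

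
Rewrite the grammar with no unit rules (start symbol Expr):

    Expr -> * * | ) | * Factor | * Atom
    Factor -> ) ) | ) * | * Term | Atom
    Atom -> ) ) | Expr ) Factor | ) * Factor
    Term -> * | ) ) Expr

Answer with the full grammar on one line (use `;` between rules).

Expr -> * * | ) | * Factor | * Atom; Factor -> ) ) | Expr ) Factor | ) * Factor | ) * | * Term; Atom -> ) ) | Expr ) Factor | ) * Factor; Term -> * | ) ) Expr

Unit pairs: Factor ⇒* {Atom}.
For every A with A ⇒* B via unit rules, add B's non-unit alternatives to A; then delete every rule of the form X → Y.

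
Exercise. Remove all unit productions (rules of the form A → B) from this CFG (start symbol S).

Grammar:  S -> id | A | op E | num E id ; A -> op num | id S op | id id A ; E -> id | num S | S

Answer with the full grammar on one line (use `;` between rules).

S -> id | op E | num E id | op num | id S op | id id A; A -> op num | id S op | id id A; E -> id | num S | op E | num E id | op num | id S op | id id A

Unit pairs: E ⇒* {A, S}; S ⇒* {A}.
For every A with A ⇒* B via unit rules, add B's non-unit alternatives to A; then delete every rule of the form X → Y.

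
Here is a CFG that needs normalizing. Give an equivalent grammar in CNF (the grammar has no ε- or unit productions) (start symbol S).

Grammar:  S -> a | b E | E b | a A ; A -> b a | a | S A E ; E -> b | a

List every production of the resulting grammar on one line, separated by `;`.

Introduce a nonterminal for each terminal appearing in a rule of length ≥ 2: X1 → b, X2 → a.
Binarize each right-hand side of length ≥ 3 by chaining fresh nonterminals (Y1, Y2, …): affected rules were A → S A E.

S -> a | X1 E | E X1 | X2 A; A -> X1 X2 | a | S Y1; E -> b | a; X1 -> b; X2 -> a; Y1 -> A E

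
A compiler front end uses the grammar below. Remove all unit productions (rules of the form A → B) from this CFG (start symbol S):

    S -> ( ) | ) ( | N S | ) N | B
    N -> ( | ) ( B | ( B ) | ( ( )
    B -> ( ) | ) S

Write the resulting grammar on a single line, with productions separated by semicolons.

S -> ( ) | ) S | ) ( | N S | ) N; N -> ( | ) ( B | ( B ) | ( ( ); B -> ( ) | ) S

Unit pairs: S ⇒* {B}.
For each unit pair (A, B), copy every non-unit production of B to A, then drop all unit productions.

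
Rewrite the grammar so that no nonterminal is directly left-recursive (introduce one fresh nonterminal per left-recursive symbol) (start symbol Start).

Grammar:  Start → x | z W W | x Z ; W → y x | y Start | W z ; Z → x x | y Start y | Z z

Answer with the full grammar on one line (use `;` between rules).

W, Z are directly left-recursive.
For W: α = {z}, β = {y x, y Start}. Rewrite as W → β W1 and W1 → α W1 | ε.
For Z: α = {z}, β = {x x, y Start y}. Rewrite as Z → β Z1 and Z1 → α Z1 | ε.

Start → x | z W W | x Z; W → y x W1 | y Start W1; Z → x x Z1 | y Start y Z1; W1 → z W1 | eps; Z1 → z Z1 | eps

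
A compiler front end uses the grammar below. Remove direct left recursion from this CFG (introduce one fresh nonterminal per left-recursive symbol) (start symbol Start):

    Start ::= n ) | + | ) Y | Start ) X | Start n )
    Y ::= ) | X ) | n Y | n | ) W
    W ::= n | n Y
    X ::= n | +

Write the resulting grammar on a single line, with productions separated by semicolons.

Left recursion appears on Start.
For Start: α = {) X, n )}, β = {n ), +, ) Y}. Rewrite as Start → β Start1 and Start1 → α Start1 | ε.

Start ::= n ) Start1 | + Start1 | ) Y Start1; Y ::= ) | X ) | n Y | n | ) W; W ::= n | n Y; X ::= n | +; Start1 ::= ) X Start1 | n ) Start1 | ε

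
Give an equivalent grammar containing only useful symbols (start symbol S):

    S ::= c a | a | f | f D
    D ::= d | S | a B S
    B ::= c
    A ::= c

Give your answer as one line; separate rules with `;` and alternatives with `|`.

S ::= c a | a | f | f D; D ::= d | S | a B S; B ::= c

Generating nonterminals: {A, B, D, S}.
Reachable from S after that: {B, D, S}.
Removed useless symbols: {A} and every production mentioning them.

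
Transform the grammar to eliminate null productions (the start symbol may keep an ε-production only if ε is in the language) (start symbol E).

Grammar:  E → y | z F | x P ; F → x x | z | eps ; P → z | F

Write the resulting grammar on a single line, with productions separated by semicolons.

The nullable symbols are {F, P}.
ε ∉ L(G), so no ε-production is kept.
Expand every rule over subsets of its nullable positions: E → z F gives z F | z. E → x P gives x P | x.

E → y | z F | z | x P | x; F → x x | z; P → z | F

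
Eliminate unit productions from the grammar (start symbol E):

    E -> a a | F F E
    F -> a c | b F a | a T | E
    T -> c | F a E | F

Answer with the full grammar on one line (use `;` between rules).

Unit pairs: F ⇒* {E}; T ⇒* {E, F}.
For each unit pair (A, B), copy every non-unit production of B to A, then drop all unit productions.

E -> a a | F F E; F -> a a | F F E | a c | b F a | a T; T -> a a | F F E | a c | b F a | a T | c | F a E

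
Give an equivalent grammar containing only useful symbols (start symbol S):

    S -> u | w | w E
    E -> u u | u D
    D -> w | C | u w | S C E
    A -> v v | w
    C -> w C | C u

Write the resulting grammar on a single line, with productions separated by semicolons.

Generating nonterminals: {A, D, E, S}.
Reachable from S after that: {D, E, S}.
Removed useless symbols: {A, C} and every production mentioning them.

S -> u | w | w E; E -> u u | u D; D -> w | u w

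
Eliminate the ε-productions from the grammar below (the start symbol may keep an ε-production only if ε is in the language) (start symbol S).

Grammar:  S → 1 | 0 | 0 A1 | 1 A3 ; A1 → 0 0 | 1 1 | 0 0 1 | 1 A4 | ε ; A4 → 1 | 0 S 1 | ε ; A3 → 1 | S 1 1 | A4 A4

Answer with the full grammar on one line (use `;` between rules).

S → 1 | 0 | 0 A1 | 1 A3; A1 → 0 0 | 1 1 | 0 0 1 | 1 A4 | 1; A4 → 1 | 0 S 1; A3 → 1 | S 1 1 | A4 A4 | A4

Nullable set = {A1, A3, A4}.
ε ∉ L(G), so no ε-production is kept.
Add the nullable-subset variants: A1 → 1 A4 gives 1 A4 | 1. A3 → A4 A4 gives A4 A4 | A4.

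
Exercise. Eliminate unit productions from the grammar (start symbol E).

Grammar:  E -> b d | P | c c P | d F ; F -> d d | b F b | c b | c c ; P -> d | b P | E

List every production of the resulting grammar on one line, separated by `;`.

Unit pairs: E ⇒* {P}; P ⇒* {E}.
For every A with A ⇒* B via unit rules, add B's non-unit alternatives to A; then delete every rule of the form X → Y.

E -> b d | c c P | d F | d | b P; F -> d d | b F b | c b | c c; P -> b d | c c P | d F | d | b P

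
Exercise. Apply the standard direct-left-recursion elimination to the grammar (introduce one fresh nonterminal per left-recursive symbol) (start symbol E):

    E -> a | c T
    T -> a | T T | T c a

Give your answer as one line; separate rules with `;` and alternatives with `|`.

Left recursion appears on T.
For T: α = {T, c a}, β = {a}. Rewrite as T → β T' and T' → α T' | ε.

E -> a | c T; T -> a T'; T' -> T T' | c a T' | ε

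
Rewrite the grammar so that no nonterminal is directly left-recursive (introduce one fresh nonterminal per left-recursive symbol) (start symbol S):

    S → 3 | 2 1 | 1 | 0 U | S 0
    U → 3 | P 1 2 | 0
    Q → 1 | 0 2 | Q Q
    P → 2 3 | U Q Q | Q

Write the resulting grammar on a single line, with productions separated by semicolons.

S, Q are directly left-recursive.
For S: α = {0}, β = {3, 2 1, 1, 0 U}. Rewrite as S → β S' and S' → α S' | ε.
For Q: α = {Q}, β = {1, 0 2}. Rewrite as Q → β Q' and Q' → α Q' | ε.

S → 3 S' | 2 1 S' | 1 S' | 0 U S'; U → 3 | P 1 2 | 0; Q → 1 Q' | 0 2 Q'; P → 2 3 | U Q Q | Q; S' → 0 S' | ε; Q' → Q Q' | ε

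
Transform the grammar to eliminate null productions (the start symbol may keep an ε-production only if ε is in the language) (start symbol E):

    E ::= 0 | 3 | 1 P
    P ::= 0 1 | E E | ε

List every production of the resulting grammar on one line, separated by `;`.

E ::= 0 | 3 | 1 P | 1; P ::= 0 1 | E E

Nullable nonterminals: {P}.
ε ∉ L(G), so no ε-production is kept.
For each production, add variants omitting each subset of nullable occurrences: E → 1 P gives 1 P | 1.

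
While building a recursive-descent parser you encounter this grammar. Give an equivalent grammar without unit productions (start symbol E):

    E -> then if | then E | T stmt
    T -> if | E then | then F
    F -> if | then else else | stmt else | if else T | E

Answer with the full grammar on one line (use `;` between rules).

E -> then if | then E | T stmt; T -> if | E then | then F; F -> then if | then E | T stmt | if | then else else | stmt else | if else T

Unit pairs: F ⇒* {E}.
For every A with A ⇒* B via unit rules, add B's non-unit alternatives to A; then delete every rule of the form X → Y.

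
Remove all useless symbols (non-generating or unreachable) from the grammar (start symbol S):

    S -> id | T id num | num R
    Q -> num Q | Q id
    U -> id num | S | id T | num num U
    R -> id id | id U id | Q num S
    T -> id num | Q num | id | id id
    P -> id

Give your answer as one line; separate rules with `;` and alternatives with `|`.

Generating nonterminals: {P, R, S, T, U}.
Reachable from S after that: {R, S, T, U}.
Removed useless symbols: {P, Q} and every production mentioning them.

S -> id | T id num | num R; U -> id num | S | id T | num num U; R -> id id | id U id; T -> id num | id | id id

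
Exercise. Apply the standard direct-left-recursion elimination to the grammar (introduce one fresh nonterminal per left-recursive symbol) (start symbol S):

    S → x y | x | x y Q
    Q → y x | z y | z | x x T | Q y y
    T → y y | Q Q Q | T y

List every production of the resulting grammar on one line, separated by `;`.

S → x y | x | x y Q; Q → y x Q' | z y Q' | z Q' | x x T Q'; T → y y T' | Q Q Q T'; Q' → y y Q' | ε; T' → y T' | ε

Left recursion appears on Q, T.
For Q: α = {y y}, β = {y x, z y, z, x x T}. Rewrite as Q → β Q' and Q' → α Q' | ε.
For T: α = {y}, β = {y y, Q Q Q}. Rewrite as T → β T' and T' → α T' | ε.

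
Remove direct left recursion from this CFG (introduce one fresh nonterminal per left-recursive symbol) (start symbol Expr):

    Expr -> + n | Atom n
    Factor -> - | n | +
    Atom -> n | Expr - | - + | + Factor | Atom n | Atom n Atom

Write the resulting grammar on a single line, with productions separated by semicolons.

Expr -> + n | Atom n; Factor -> - | n | +; Atom -> n Atom1 | Expr - Atom1 | - + Atom1 | + Factor Atom1; Atom1 -> n Atom1 | n Atom Atom1 | ε

Atom is directly left-recursive.
For Atom: α = {n, n Atom}, β = {n, Expr -, - +, + Factor}. Rewrite as Atom → β Atom1 and Atom1 → α Atom1 | ε.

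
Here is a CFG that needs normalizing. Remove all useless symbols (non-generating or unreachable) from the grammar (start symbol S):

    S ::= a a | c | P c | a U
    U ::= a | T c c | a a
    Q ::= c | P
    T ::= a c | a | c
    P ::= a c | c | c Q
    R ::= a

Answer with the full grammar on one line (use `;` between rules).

S ::= a a | c | P c | a U; U ::= a | T c c | a a; Q ::= c | P; T ::= a c | a | c; P ::= a c | c | c Q

Generating nonterminals: {P, Q, R, S, T, U}.
Reachable from S after that: {P, Q, S, T, U}.
Removed useless symbols: {R} and every production mentioning them.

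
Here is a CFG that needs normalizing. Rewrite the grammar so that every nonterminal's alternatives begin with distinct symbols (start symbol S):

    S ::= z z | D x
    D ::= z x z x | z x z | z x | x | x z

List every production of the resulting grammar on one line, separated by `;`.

S ::= z z | D x; D ::= z x D' | x D''; D' ::= ε | z D'''; D'' ::= ε | z; D''' ::= x | ε

D has alternatives sharing prefix 'z x': factor to D → z x D' with D' → z x | z | ε.
D has alternatives sharing prefix 'x': factor to D → x D'' with D'' → ε | z.
D' has alternatives sharing prefix 'z': factor to D' → z D''' with D''' → x | ε.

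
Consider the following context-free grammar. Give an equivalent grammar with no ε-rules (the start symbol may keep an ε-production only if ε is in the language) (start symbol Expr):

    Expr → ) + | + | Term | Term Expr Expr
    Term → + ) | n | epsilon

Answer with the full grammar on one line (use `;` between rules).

Expr → ) + | + | Term | Term Expr Expr | Term Expr | Expr Expr | epsilon; Term → + ) | n

Nullable nonterminals: {Expr, Term}.
ε ∈ L(G) since Expr is nullable, so keep Expr → ε.
Add the nullable-subset variants: Expr → Term Expr Expr gives Term Expr Expr | Term Expr | Expr Expr.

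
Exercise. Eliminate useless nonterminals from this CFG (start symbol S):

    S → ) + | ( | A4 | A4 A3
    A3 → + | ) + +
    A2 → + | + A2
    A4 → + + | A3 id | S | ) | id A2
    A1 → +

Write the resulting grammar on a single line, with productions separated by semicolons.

S → ) + | ( | A4 | A4 A3; A3 → + | ) + +; A2 → + | + A2; A4 → + + | A3 id | S | ) | id A2

Generating nonterminals: {A1, A2, A3, A4, S}.
Reachable from S after that: {A2, A3, A4, S}.
Removed useless symbols: {A1} and every production mentioning them.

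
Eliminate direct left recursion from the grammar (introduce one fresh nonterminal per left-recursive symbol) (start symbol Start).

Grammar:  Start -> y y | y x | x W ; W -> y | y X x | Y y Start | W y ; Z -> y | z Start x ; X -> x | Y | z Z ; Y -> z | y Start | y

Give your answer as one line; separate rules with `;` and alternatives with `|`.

Directly left-recursive nonterminal: W.
For W: α = {y}, β = {y, y X x, Y y Start}. Rewrite as W → β W1 and W1 → α W1 | ε.

Start -> y y | y x | x W; W -> y W1 | y X x W1 | Y y Start W1; Z -> y | z Start x; X -> x | Y | z Z; Y -> z | y Start | y; W1 -> y W1 | ε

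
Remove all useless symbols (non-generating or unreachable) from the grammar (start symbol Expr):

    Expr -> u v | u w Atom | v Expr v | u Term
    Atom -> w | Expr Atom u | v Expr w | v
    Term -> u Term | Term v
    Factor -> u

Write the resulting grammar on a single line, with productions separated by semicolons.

Expr -> u v | u w Atom | v Expr v; Atom -> w | Expr Atom u | v Expr w | v

Generating nonterminals: {Atom, Expr, Factor}.
Reachable from Expr after that: {Atom, Expr}.
Removed useless symbols: {Factor, Term} and every production mentioning them.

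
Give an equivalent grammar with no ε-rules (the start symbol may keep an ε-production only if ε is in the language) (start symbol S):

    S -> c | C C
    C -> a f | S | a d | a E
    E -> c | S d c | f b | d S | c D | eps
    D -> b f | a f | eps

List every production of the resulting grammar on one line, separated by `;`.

Nullable set = {D, E}.
ε ∉ L(G), so no ε-production is kept.
Expand every rule over subsets of its nullable positions: C → a E gives a E | a.

S -> c | C C; C -> a f | S | a d | a E | a; E -> c | S d c | f b | d S | c D; D -> b f | a f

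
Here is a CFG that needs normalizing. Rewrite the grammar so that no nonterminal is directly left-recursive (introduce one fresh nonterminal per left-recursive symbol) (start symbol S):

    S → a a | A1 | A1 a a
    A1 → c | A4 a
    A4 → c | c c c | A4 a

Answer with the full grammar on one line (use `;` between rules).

S → a a | A1 | A1 a a; A1 → c | A4 a; A4 → c A4' | c c c A4'; A4' → a A4' | epsilon

A4 is directly left-recursive.
For A4: α = {a}, β = {c, c c c}. Rewrite as A4 → β A4' and A4' → α A4' | ε.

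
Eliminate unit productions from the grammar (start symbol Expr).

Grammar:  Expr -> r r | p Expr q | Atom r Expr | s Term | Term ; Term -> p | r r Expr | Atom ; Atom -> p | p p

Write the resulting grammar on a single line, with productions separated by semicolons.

Expr -> p | r r Expr | p p | r r | p Expr q | Atom r Expr | s Term; Term -> p | r r Expr | p p; Atom -> p | p p

Unit pairs: Expr ⇒* {Atom, Term}; Term ⇒* {Atom}.
For each unit pair (A, B), copy every non-unit production of B to A, then drop all unit productions.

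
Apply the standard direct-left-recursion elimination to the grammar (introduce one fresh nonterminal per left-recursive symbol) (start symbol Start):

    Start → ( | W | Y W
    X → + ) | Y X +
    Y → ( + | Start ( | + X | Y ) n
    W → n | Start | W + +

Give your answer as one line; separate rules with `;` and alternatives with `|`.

Y, W are directly left-recursive.
For Y: α = {) n}, β = {( +, Start (, + X}. Rewrite as Y → β Y1 and Y1 → α Y1 | ε.
For W: α = {+ +}, β = {n, Start}. Rewrite as W → β W1 and W1 → α W1 | ε.

Start → ( | W | Y W; X → + ) | Y X +; Y → ( + Y1 | Start ( Y1 | + X Y1; W → n W1 | Start W1; Y1 → ) n Y1 | ε; W1 → + + W1 | ε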